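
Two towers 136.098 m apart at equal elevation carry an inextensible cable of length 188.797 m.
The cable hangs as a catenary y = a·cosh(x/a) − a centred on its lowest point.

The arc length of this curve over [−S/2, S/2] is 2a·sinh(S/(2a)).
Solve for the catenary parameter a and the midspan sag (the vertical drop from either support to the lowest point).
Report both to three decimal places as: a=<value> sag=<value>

seed: a₀ = √(S³/(24(L−S))) = √(136.098³/(24·52.699)) = 44.644792
iter 1: u=1.524232  f(a)=+6.472e+00  f'(a)=-2.957e+00  a ← 44.644792 − (+6.472e+00/-2.957e+00) = 46.833471
iter 2: u=1.452999  f(a)=+5.063e-01  f'(a)=-2.511e+00  a ← 46.833471 − (+5.063e-01/-2.511e+00) = 47.035145
iter 3: u=1.446769  f(a)=+3.681e-03  f'(a)=-2.474e+00  a ← 47.035145 − (+3.681e-03/-2.474e+00) = 47.036632
iter 4: u=1.446723  f(a)=+1.977e-07  f'(a)=-2.474e+00  a ← 47.036632 − (+1.977e-07/-2.474e+00) = 47.036632
iter 5: u=1.446723  f(a)=+0.000e+00  f'(a)=-2.474e+00  a ← 47.036632 − (+0.000e+00/-2.474e+00) = 47.036632
converged: |Δa| < 1e-12 after 5 iterations
sag = a·(cosh(S/(2a)) − 1) = 47.036632·(cosh(1.446723) − 1) = 58.431475
T_max/T_min = cosh(S/(2a)) = 2.242255

a=47.037 sag=58.431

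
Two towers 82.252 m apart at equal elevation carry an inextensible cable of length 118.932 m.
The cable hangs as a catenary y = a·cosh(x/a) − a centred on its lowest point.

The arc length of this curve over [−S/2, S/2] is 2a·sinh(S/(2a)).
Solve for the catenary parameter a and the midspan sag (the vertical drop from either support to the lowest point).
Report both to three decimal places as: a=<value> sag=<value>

a=26.676 sag=38.499

seed: a₀ = √(S³/(24(L−S))) = √(82.252³/(24·36.680)) = 25.141976
iter 1: u=1.635750  f(a)=+5.232e+00  f'(a)=-3.777e+00  a ← 25.141976 − (+5.232e+00/-3.777e+00) = 26.527143
iter 2: u=1.550337  f(a)=+4.635e-01  f'(a)=-3.135e+00  a ← 26.527143 − (+4.635e-01/-3.135e+00) = 26.674988
iter 3: u=1.541744  f(a)=+4.418e-03  f'(a)=-3.075e+00  a ← 26.674988 − (+4.418e-03/-3.075e+00) = 26.676425
iter 4: u=1.541661  f(a)=+4.100e-07  f'(a)=-3.075e+00  a ← 26.676425 − (+4.100e-07/-3.075e+00) = 26.676425
iter 5: u=1.541661  f(a)=+2.842e-14  f'(a)=-3.075e+00  a ← 26.676425 − (+2.842e-14/-3.075e+00) = 26.676425
converged: |Δa| < 1e-12 after 5 iterations
sag = a·(cosh(S/(2a)) − 1) = 26.676425·(cosh(1.541661) − 1) = 38.499006
T_max/T_min = cosh(S/(2a)) = 2.443185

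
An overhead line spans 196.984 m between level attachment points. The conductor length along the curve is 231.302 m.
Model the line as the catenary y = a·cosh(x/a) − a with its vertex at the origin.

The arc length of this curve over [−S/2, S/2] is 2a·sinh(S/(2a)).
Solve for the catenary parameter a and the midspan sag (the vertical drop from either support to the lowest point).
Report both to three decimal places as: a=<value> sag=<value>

a=98.757 sag=53.322

seed: a₀ = √(S³/(24(L−S))) = √(196.984³/(24·34.318)) = 96.334051
iter 1: u=1.022401  f(a)=+1.839e+00  f'(a)=-7.898e-01  a ← 96.334051 − (+1.839e+00/-7.898e-01) = 98.662431
iter 2: u=0.998273  f(a)=+6.878e-02  f'(a)=-7.317e-01  a ← 98.662431 − (+6.878e-02/-7.317e-01) = 98.756432
iter 3: u=0.997322  f(a)=+1.045e-04  f'(a)=-7.295e-01  a ← 98.756432 − (+1.045e-04/-7.295e-01) = 98.756576
iter 4: u=0.997321  f(a)=+2.420e-10  f'(a)=-7.295e-01  a ← 98.756576 − (+2.420e-10/-7.295e-01) = 98.756576
iter 5: u=0.997321  f(a)=+2.842e-14  f'(a)=-7.295e-01  a ← 98.756576 − (+2.842e-14/-7.295e-01) = 98.756576
converged: |Δa| < 1e-12 after 5 iterations
sag = a·(cosh(S/(2a)) − 1) = 98.756576·(cosh(0.997321) − 1) = 53.322401
T_max/T_min = cosh(S/(2a)) = 1.539938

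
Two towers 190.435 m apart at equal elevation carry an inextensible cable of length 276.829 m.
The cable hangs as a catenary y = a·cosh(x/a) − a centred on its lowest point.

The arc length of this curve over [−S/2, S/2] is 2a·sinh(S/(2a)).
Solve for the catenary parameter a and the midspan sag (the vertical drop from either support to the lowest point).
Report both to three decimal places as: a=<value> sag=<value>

a=61.291 sag=90.086

seed: a₀ = √(S³/(24(L−S))) = √(190.435³/(24·86.394)) = 57.712880
iter 1: u=1.649848  f(a)=+1.255e+01  f'(a)=-3.892e+00  a ← 57.712880 − (+1.255e+01/-3.892e+00) = 60.937214
iter 2: u=1.562551  f(a)=+1.129e+00  f'(a)=-3.221e+00  a ← 60.937214 − (+1.129e+00/-3.221e+00) = 61.287571
iter 3: u=1.553618  f(a)=+1.112e-02  f'(a)=-3.158e+00  a ← 61.287571 − (+1.112e-02/-3.158e+00) = 61.291091
iter 4: u=1.553529  f(a)=+1.102e-06  f'(a)=-3.157e+00  a ← 61.291091 − (+1.102e-06/-3.157e+00) = 61.291092
iter 5: u=1.553529  f(a)=+0.000e+00  f'(a)=-3.157e+00  a ← 61.291092 − (+0.000e+00/-3.157e+00) = 61.291092
converged: |Δa| < 1e-12 after 5 iterations
sag = a·(cosh(S/(2a)) − 1) = 61.291092·(cosh(1.553529) − 1) = 90.086488
T_max/T_min = cosh(S/(2a)) = 2.469814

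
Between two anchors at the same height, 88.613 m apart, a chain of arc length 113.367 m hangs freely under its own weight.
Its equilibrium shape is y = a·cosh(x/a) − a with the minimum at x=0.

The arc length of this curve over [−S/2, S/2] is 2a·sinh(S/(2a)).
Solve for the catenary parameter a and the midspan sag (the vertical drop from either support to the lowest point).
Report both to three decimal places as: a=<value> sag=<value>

seed: a₀ = √(S³/(24(L−S))) = √(88.613³/(24·24.754)) = 34.222982
iter 1: u=1.294642  f(a)=+2.159e+00  f'(a)=-1.704e+00  a ← 34.222982 − (+2.159e+00/-1.704e+00) = 35.490093
iter 2: u=1.248419  f(a)=+1.257e-01  f'(a)=-1.511e+00  a ← 35.490093 − (+1.257e-01/-1.511e+00) = 35.573298
iter 3: u=1.245499  f(a)=+4.844e-04  f'(a)=-1.499e+00  a ← 35.573298 − (+4.844e-04/-1.499e+00) = 35.573621
iter 4: u=1.245488  f(a)=+7.254e-09  f'(a)=-1.499e+00  a ← 35.573621 − (+7.254e-09/-1.499e+00) = 35.573621
iter 5: u=1.245488  f(a)=+1.421e-14  f'(a)=-1.499e+00  a ← 35.573621 − (+1.421e-14/-1.499e+00) = 35.573621
converged: |Δa| < 1e-12 after 5 iterations
sag = a·(cosh(S/(2a)) − 1) = 35.573621·(cosh(1.245488) − 1) = 31.347988
T_max/T_min = cosh(S/(2a)) = 1.881214

a=35.574 sag=31.348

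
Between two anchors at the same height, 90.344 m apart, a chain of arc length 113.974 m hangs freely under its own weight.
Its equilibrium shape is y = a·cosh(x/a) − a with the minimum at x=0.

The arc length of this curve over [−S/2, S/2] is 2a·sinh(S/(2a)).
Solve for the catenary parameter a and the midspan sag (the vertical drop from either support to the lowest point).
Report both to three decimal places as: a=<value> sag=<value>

a=37.396 sag=30.765

seed: a₀ = √(S³/(24(L−S))) = √(90.344³/(24·23.630)) = 36.058818
iter 1: u=1.252731  f(a)=+1.925e+00  f'(a)=-1.528e+00  a ← 36.058818 − (+1.925e+00/-1.528e+00) = 37.318468
iter 2: u=1.210446  f(a)=+1.055e-01  f'(a)=-1.365e+00  a ← 37.318468 − (+1.055e-01/-1.365e+00) = 37.395741
iter 3: u=1.207945  f(a)=+3.572e-04  f'(a)=-1.356e+00  a ← 37.395741 − (+3.572e-04/-1.356e+00) = 37.396004
iter 4: u=1.207937  f(a)=+4.129e-09  f'(a)=-1.356e+00  a ← 37.396004 − (+4.129e-09/-1.356e+00) = 37.396004
iter 5: u=1.207937  f(a)=+0.000e+00  f'(a)=-1.356e+00  a ← 37.396004 − (+0.000e+00/-1.356e+00) = 37.396004
converged: |Δa| < 1e-12 after 5 iterations
sag = a·(cosh(S/(2a)) − 1) = 37.396004·(cosh(1.207937) − 1) = 30.765417
T_max/T_min = cosh(S/(2a)) = 1.822693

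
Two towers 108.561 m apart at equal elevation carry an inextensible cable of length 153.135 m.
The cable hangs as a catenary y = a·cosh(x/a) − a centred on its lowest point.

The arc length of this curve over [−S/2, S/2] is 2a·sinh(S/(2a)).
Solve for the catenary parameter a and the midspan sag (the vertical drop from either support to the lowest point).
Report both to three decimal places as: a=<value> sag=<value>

seed: a₀ = √(S³/(24(L−S))) = √(108.561³/(24·44.574)) = 34.583132
iter 1: u=1.569566  f(a)=+5.824e+00  f'(a)=-3.271e+00  a ← 34.583132 − (+5.824e+00/-3.271e+00) = 36.363387
iter 2: u=1.492724  f(a)=+4.799e-01  f'(a)=-2.752e+00  a ← 36.363387 − (+4.799e-01/-2.752e+00) = 36.537742
iter 3: u=1.485601  f(a)=+3.906e-03  f'(a)=-2.708e+00  a ← 36.537742 − (+3.906e-03/-2.708e+00) = 36.539184
iter 4: u=1.485542  f(a)=+2.633e-07  f'(a)=-2.707e+00  a ← 36.539184 − (+2.633e-07/-2.707e+00) = 36.539184
iter 5: u=1.485542  f(a)=+0.000e+00  f'(a)=-2.707e+00  a ← 36.539184 − (+0.000e+00/-2.707e+00) = 36.539184
converged: |Δa| < 1e-12 after 5 iterations
sag = a·(cosh(S/(2a)) − 1) = 36.539184·(cosh(1.485542) − 1) = 48.300040
T_max/T_min = cosh(S/(2a)) = 2.321870

a=36.539 sag=48.300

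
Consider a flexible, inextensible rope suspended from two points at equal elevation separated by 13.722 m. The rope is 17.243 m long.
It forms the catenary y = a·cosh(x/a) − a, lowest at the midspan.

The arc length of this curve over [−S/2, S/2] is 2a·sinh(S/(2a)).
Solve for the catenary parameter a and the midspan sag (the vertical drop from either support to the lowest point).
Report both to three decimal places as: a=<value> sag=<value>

seed: a₀ = √(S³/(24(L−S))) = √(13.722³/(24·3.521)) = 5.529521
iter 1: u=1.240795  f(a)=+2.812e-01  f'(a)=-1.481e+00  a ← 5.529521 − (+2.812e-01/-1.481e+00) = 5.719427
iter 2: u=1.199596  f(a)=+1.514e-02  f'(a)=-1.325e+00  a ← 5.719427 − (+1.514e-02/-1.325e+00) = 5.730848
iter 3: u=1.197205  f(a)=+4.937e-05  f'(a)=-1.317e+00  a ← 5.730848 − (+4.937e-05/-1.317e+00) = 5.730886
iter 4: u=1.197197  f(a)=+5.292e-10  f'(a)=-1.317e+00  a ← 5.730886 − (+5.292e-10/-1.317e+00) = 5.730886
iter 5: u=1.197197  f(a)=+3.553e-15  f'(a)=-1.317e+00  a ← 5.730886 − (+3.553e-15/-1.317e+00) = 5.730886
converged: |Δa| < 1e-12 after 5 iterations
sag = a·(cosh(S/(2a)) − 1) = 5.730886·(cosh(1.197197) − 1) = 4.621569
T_max/T_min = cosh(S/(2a)) = 1.806432

a=5.731 sag=4.622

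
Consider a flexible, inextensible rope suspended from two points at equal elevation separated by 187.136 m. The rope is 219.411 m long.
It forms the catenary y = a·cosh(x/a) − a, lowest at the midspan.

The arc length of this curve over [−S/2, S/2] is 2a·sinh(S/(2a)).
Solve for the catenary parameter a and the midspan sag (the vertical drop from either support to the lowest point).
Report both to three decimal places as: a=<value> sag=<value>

seed: a₀ = √(S³/(24(L−S))) = √(187.136³/(24·32.275)) = 91.980818
iter 1: u=1.017256  f(a)=+1.712e+00  f'(a)=-7.771e-01  a ← 91.980818 − (+1.712e+00/-7.771e-01) = 94.183354
iter 2: u=0.993466  f(a)=+6.341e-02  f'(a)=-7.205e-01  a ← 94.183354 − (+6.341e-02/-7.205e-01) = 94.271360
iter 3: u=0.992539  f(a)=+9.444e-05  f'(a)=-7.184e-01  a ← 94.271360 − (+9.444e-05/-7.184e-01) = 94.271491
iter 4: u=0.992538  f(a)=+2.102e-10  f'(a)=-7.184e-01  a ← 94.271491 − (+2.102e-10/-7.184e-01) = 94.271491
iter 5: u=0.992538  f(a)=+2.842e-14  f'(a)=-7.184e-01  a ← 94.271491 − (+2.842e-14/-7.184e-01) = 94.271491
converged: |Δa| < 1e-12 after 5 iterations
sag = a·(cosh(S/(2a)) − 1) = 94.271491·(cosh(0.992538) − 1) = 50.374320
T_max/T_min = cosh(S/(2a)) = 1.534354

a=94.271 sag=50.374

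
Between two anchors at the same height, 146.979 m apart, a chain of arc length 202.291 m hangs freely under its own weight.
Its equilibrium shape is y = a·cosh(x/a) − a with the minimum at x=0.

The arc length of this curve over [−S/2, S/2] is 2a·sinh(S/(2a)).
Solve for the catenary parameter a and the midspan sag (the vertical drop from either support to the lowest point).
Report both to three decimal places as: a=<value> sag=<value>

seed: a₀ = √(S³/(24(L−S))) = √(146.979³/(24·55.312)) = 48.906618
iter 1: u=1.502649  f(a)=+6.591e+00  f'(a)=-2.816e+00  a ← 48.906618 − (+6.591e+00/-2.816e+00) = 51.247499
iter 2: u=1.434011  f(a)=+5.028e-01  f'(a)=-2.401e+00  a ← 51.247499 − (+5.028e-01/-2.401e+00) = 51.456893
iter 3: u=1.428176  f(a)=+3.459e-03  f'(a)=-2.368e+00  a ← 51.456893 − (+3.459e-03/-2.368e+00) = 51.458354
iter 4: u=1.428135  f(a)=+1.663e-07  f'(a)=-2.368e+00  a ← 51.458354 − (+1.663e-07/-2.368e+00) = 51.458354
iter 5: u=1.428135  f(a)=+2.842e-14  f'(a)=-2.368e+00  a ← 51.458354 − (+2.842e-14/-2.368e+00) = 51.458354
converged: |Δa| < 1e-12 after 5 iterations
sag = a·(cosh(S/(2a)) − 1) = 51.458354·(cosh(1.428135) − 1) = 62.024571
T_max/T_min = cosh(S/(2a)) = 2.205335

a=51.458 sag=62.025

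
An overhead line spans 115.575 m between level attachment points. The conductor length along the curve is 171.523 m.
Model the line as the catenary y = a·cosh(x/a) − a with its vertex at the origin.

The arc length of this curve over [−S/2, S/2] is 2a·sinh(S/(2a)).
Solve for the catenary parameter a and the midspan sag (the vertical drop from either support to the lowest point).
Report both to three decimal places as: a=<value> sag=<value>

seed: a₀ = √(S³/(24(L−S))) = √(115.575³/(24·55.948)) = 33.907670
iter 1: u=1.704260  f(a)=+8.710e+00  f'(a)=-4.363e+00  a ← 33.907670 − (+8.710e+00/-4.363e+00) = 35.903840
iter 2: u=1.609508  f(a)=+8.284e-01  f'(a)=-3.570e+00  a ← 35.903840 − (+8.284e-01/-3.570e+00) = 36.135917
iter 3: u=1.599171  f(a)=+9.233e-03  f'(a)=-3.490e+00  a ← 36.135917 − (+9.233e-03/-3.490e+00) = 36.138562
iter 4: u=1.599054  f(a)=+1.175e-06  f'(a)=-3.490e+00  a ← 36.138562 − (+1.175e-06/-3.490e+00) = 36.138563
iter 5: u=1.599054  f(a)=+2.842e-14  f'(a)=-3.490e+00  a ← 36.138563 − (+2.842e-14/-3.490e+00) = 36.138563
converged: |Δa| < 1e-12 after 5 iterations
sag = a·(cosh(S/(2a)) − 1) = 36.138563·(cosh(1.599054) − 1) = 56.926096
T_max/T_min = cosh(S/(2a)) = 2.575217

a=36.139 sag=56.926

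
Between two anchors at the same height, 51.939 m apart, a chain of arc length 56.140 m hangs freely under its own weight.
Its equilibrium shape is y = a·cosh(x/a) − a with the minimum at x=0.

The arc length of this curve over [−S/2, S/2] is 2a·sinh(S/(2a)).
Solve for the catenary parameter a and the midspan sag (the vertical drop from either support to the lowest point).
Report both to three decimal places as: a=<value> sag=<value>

seed: a₀ = √(S³/(24(L−S))) = √(51.939³/(24·4.201)) = 37.278499
iter 1: u=0.696635  f(a)=+1.031e-01  f'(a)=-2.365e-01  a ← 37.278499 − (+1.031e-01/-2.365e-01) = 37.714512
iter 2: u=0.688581  f(a)=+1.837e-03  f'(a)=-2.282e-01  a ← 37.714512 − (+1.837e-03/-2.282e-01) = 37.722564
iter 3: u=0.688434  f(a)=+6.065e-07  f'(a)=-2.280e-01  a ← 37.722564 − (+6.065e-07/-2.280e-01) = 37.722567
iter 4: u=0.688434  f(a)=+6.395e-14  f'(a)=-2.280e-01  a ← 37.722567 − (+6.395e-14/-2.280e-01) = 37.722567
converged: |Δa| < 1e-12 after 4 iterations
sag = a·(cosh(S/(2a)) − 1) = 37.722567·(cosh(0.688434) − 1) = 9.297822
T_max/T_min = cosh(S/(2a)) = 1.246479

a=37.723 sag=9.298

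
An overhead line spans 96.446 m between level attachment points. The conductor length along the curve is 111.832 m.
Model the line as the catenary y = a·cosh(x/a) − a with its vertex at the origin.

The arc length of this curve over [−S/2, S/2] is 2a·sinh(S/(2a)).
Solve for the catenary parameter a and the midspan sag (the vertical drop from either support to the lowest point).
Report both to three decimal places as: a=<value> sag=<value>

seed: a₀ = √(S³/(24(L−S))) = √(96.446³/(24·15.386)) = 49.289890
iter 1: u=0.978355  f(a)=+7.534e-01  f'(a)=-6.861e-01  a ← 49.289890 − (+7.534e-01/-6.861e-01) = 50.387858
iter 2: u=0.957036  f(a)=+2.591e-02  f'(a)=-6.397e-01  a ← 50.387858 − (+2.591e-02/-6.397e-01) = 50.428360
iter 3: u=0.956267  f(a)=+3.306e-05  f'(a)=-6.381e-01  a ← 50.428360 − (+3.306e-05/-6.381e-01) = 50.428412
iter 4: u=0.956266  f(a)=+5.397e-11  f'(a)=-6.380e-01  a ← 50.428412 − (+5.397e-11/-6.380e-01) = 50.428412
iter 5: u=0.956266  f(a)=+0.000e+00  f'(a)=-6.380e-01  a ← 50.428412 − (+0.000e+00/-6.380e-01) = 50.428412
converged: |Δa| < 1e-12 after 5 iterations
sag = a·(cosh(S/(2a)) − 1) = 50.428412·(cosh(0.956266) − 1) = 24.868492
T_max/T_min = cosh(S/(2a)) = 1.493144

a=50.428 sag=24.868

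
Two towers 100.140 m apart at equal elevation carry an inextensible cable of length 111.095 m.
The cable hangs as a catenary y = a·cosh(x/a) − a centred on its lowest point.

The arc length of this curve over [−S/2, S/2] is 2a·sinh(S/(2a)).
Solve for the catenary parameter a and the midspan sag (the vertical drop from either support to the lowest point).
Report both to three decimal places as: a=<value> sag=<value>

a=62.791 sag=21.044

seed: a₀ = √(S³/(24(L−S))) = √(100.140³/(24·10.955)) = 61.801579
iter 1: u=0.810173  f(a)=+3.652e-01  f'(a)=-3.783e-01  a ← 61.801579 − (+3.652e-01/-3.783e-01) = 62.766846
iter 2: u=0.797714  f(a)=+8.732e-03  f'(a)=-3.604e-01  a ← 62.766846 − (+8.732e-03/-3.604e-01) = 62.791072
iter 3: u=0.797406  f(a)=+5.263e-06  f'(a)=-3.600e-01  a ← 62.791072 − (+5.263e-06/-3.600e-01) = 62.791086
iter 4: u=0.797406  f(a)=+1.918e-12  f'(a)=-3.600e-01  a ← 62.791086 − (+1.918e-12/-3.600e-01) = 62.791086
converged: |Δa| < 1e-12 after 4 iterations
sag = a·(cosh(S/(2a)) − 1) = 62.791086·(cosh(0.797406) − 1) = 21.043544
T_max/T_min = cosh(S/(2a)) = 1.335136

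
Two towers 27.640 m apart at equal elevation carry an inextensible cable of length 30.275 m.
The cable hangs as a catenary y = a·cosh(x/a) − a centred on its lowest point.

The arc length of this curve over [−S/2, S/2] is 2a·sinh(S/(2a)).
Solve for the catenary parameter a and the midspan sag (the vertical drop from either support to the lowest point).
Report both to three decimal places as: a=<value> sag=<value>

a=18.529 sag=5.397

seed: a₀ = √(S³/(24(L−S))) = √(27.640³/(24·2.635)) = 18.273054
iter 1: u=0.756305  f(a)=+7.640e-02  f'(a)=-3.052e-01  a ← 18.273054 − (+7.640e-02/-3.052e-01) = 18.523333
iter 2: u=0.746086  f(a)=+1.598e-03  f'(a)=-2.926e-01  a ← 18.523333 − (+1.598e-03/-2.926e-01) = 18.528794
iter 3: u=0.745866  f(a)=+7.322e-07  f'(a)=-2.923e-01  a ← 18.528794 − (+7.322e-07/-2.923e-01) = 18.528796
iter 4: u=0.745866  f(a)=+1.528e-13  f'(a)=-2.923e-01  a ← 18.528796 − (+1.528e-13/-2.923e-01) = 18.528796
converged: |Δa| < 1e-12 after 4 iterations
sag = a·(cosh(S/(2a)) − 1) = 18.528796·(cosh(0.745866) − 1) = 5.397344
T_max/T_min = cosh(S/(2a)) = 1.291295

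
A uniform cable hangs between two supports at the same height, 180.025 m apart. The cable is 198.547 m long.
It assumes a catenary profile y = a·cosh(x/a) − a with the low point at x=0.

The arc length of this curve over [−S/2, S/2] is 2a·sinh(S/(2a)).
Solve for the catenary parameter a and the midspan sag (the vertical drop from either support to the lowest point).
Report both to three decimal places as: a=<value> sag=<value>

a=116.292 sag=36.610

seed: a₀ = √(S³/(24(L−S))) = √(180.025³/(24·18.522)) = 114.564396
iter 1: u=0.785693  f(a)=+5.802e-01  f'(a)=-3.438e-01  a ← 114.564396 − (+5.802e-01/-3.438e-01) = 116.252151
iter 2: u=0.774287  f(a)=+1.307e-02  f'(a)=-3.284e-01  a ← 116.252151 − (+1.307e-02/-3.284e-01) = 116.291946
iter 3: u=0.774022  f(a)=+6.971e-06  f'(a)=-3.281e-01  a ← 116.291946 − (+6.971e-06/-3.281e-01) = 116.291967
iter 4: u=0.774022  f(a)=+1.990e-12  f'(a)=-3.281e-01  a ← 116.291967 − (+1.990e-12/-3.281e-01) = 116.291967
converged: |Δa| < 1e-12 after 4 iterations
sag = a·(cosh(S/(2a)) − 1) = 116.291967·(cosh(0.774022) − 1) = 36.610124
T_max/T_min = cosh(S/(2a)) = 1.314812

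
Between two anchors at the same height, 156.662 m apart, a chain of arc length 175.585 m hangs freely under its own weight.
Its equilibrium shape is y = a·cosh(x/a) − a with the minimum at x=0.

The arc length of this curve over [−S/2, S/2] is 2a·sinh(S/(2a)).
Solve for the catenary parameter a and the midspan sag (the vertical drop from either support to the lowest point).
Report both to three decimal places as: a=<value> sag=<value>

a=93.635 sag=34.720

seed: a₀ = √(S³/(24(L−S))) = √(156.662³/(24·18.923)) = 92.012088
iter 1: u=0.851312  f(a)=+6.977e-01  f'(a)=-4.419e-01  a ← 92.012088 − (+6.977e-01/-4.419e-01) = 93.590831
iter 2: u=0.836952  f(a)=+1.836e-02  f'(a)=-4.189e-01  a ← 93.590831 − (+1.836e-02/-4.189e-01) = 93.634660
iter 3: u=0.836560  f(a)=+1.348e-05  f'(a)=-4.183e-01  a ← 93.634660 − (+1.348e-05/-4.183e-01) = 93.634692
iter 4: u=0.836560  f(a)=+7.304e-12  f'(a)=-4.183e-01  a ← 93.634692 − (+7.304e-12/-4.183e-01) = 93.634692
converged: |Δa| < 1e-12 after 4 iterations
sag = a·(cosh(S/(2a)) − 1) = 93.634692·(cosh(0.836560) − 1) = 34.720201
T_max/T_min = cosh(S/(2a)) = 1.370805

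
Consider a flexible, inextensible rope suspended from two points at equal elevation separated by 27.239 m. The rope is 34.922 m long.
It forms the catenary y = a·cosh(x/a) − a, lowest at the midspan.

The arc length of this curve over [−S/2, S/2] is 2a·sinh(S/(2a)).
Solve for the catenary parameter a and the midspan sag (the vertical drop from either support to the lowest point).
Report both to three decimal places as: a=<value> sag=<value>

a=10.886 sag=9.690

seed: a₀ = √(S³/(24(L−S))) = √(27.239³/(24·7.683)) = 10.469253
iter 1: u=1.300905  f(a)=+6.769e-01  f'(a)=-1.732e+00  a ← 10.469253 − (+6.769e-01/-1.732e+00) = 10.860183
iter 2: u=1.254076  f(a)=+3.976e-02  f'(a)=-1.534e+00  a ← 10.860183 − (+3.976e-02/-1.534e+00) = 10.886111
iter 3: u=1.251090  f(a)=+1.561e-04  f'(a)=-1.522e+00  a ← 10.886111 − (+1.561e-04/-1.522e+00) = 10.886214
iter 4: u=1.251078  f(a)=+2.429e-09  f'(a)=-1.522e+00  a ← 10.886214 − (+2.429e-09/-1.522e+00) = 10.886214
iter 5: u=1.251078  f(a)=+0.000e+00  f'(a)=-1.522e+00  a ← 10.886214 − (+0.000e+00/-1.522e+00) = 10.886214
converged: |Δa| < 1e-12 after 5 iterations
sag = a·(cosh(S/(2a)) − 1) = 10.886214·(cosh(1.251078) − 1) = 9.690379
T_max/T_min = cosh(S/(2a)) = 1.890151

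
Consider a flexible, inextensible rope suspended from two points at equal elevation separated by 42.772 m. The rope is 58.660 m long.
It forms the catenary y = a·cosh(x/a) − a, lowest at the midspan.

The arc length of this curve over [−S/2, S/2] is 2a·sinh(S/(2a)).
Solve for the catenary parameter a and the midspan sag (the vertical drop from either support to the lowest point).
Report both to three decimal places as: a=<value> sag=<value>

seed: a₀ = √(S³/(24(L−S))) = √(42.772³/(24·15.888)) = 14.325147
iter 1: u=1.492899  f(a)=+1.867e+00  f'(a)=-2.754e+00  a ← 14.325147 − (+1.867e+00/-2.754e+00) = 15.003329
iter 2: u=1.425417  f(a)=+1.408e-01  f'(a)=-2.353e+00  a ← 15.003329 − (+1.408e-01/-2.353e+00) = 15.063178
iter 3: u=1.419754  f(a)=+9.448e-04  f'(a)=-2.321e+00  a ← 15.063178 − (+9.448e-04/-2.321e+00) = 15.063585
iter 4: u=1.419715  f(a)=+4.316e-08  f'(a)=-2.321e+00  a ← 15.063585 − (+4.316e-08/-2.321e+00) = 15.063585
iter 5: u=1.419715  f(a)=+7.105e-15  f'(a)=-2.321e+00  a ← 15.063585 − (+7.105e-15/-2.321e+00) = 15.063585
converged: |Δa| < 1e-12 after 5 iterations
sag = a·(cosh(S/(2a)) − 1) = 15.063585·(cosh(1.419715) − 1) = 17.908532
T_max/T_min = cosh(S/(2a)) = 2.188863

a=15.064 sag=17.909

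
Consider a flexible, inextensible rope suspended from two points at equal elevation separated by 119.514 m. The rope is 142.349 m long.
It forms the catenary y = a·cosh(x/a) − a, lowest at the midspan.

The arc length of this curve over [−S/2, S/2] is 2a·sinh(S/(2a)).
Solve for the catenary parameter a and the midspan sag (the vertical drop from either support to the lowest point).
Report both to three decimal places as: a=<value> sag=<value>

a=57.345 sag=34.057

seed: a₀ = √(S³/(24(L−S))) = √(119.514³/(24·22.835)) = 55.811288
iter 1: u=1.070697  f(a)=+1.345e+00  f'(a)=-9.160e-01  a ← 55.811288 − (+1.345e+00/-9.160e-01) = 57.279801
iter 2: u=1.043247  f(a)=+5.492e-02  f'(a)=-8.426e-01  a ← 57.279801 − (+5.492e-02/-8.426e-01) = 57.344981
iter 3: u=1.042062  f(a)=+1.002e-04  f'(a)=-8.395e-01  a ← 57.344981 − (+1.002e-04/-8.395e-01) = 57.345101
iter 4: u=1.042059  f(a)=+3.346e-10  f'(a)=-8.395e-01  a ← 57.345101 − (+3.346e-10/-8.395e-01) = 57.345101
iter 5: u=1.042059  f(a)=-2.842e-14  f'(a)=-8.395e-01  a ← 57.345101 − (-2.842e-14/-8.395e-01) = 57.345101
converged: |Δa| < 1e-12 after 5 iterations
sag = a·(cosh(S/(2a)) − 1) = 57.345101·(cosh(1.042059) − 1) = 34.056595
T_max/T_min = cosh(S/(2a)) = 1.593888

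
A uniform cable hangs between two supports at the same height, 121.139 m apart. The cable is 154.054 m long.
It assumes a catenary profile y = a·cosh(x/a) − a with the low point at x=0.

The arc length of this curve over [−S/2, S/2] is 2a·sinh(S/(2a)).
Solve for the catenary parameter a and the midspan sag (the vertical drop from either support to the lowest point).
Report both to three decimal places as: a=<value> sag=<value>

a=49.261 sag=42.171

seed: a₀ = √(S³/(24(L−S))) = √(121.139³/(24·32.915)) = 47.437678
iter 1: u=1.276823  f(a)=+2.790e+00  f'(a)=-1.628e+00  a ← 47.437678 − (+2.790e+00/-1.628e+00) = 49.151666
iter 2: u=1.232298  f(a)=+1.583e-01  f'(a)=-1.448e+00  a ← 49.151666 − (+1.583e-01/-1.448e+00) = 49.261034
iter 3: u=1.229562  f(a)=+5.778e-04  f'(a)=-1.437e+00  a ← 49.261034 − (+5.778e-04/-1.437e+00) = 49.261436
iter 4: u=1.229552  f(a)=+7.759e-09  f'(a)=-1.437e+00  a ← 49.261436 − (+7.759e-09/-1.437e+00) = 49.261436
iter 5: u=1.229552  f(a)=+0.000e+00  f'(a)=-1.437e+00  a ← 49.261436 − (+0.000e+00/-1.437e+00) = 49.261436
converged: |Δa| < 1e-12 after 5 iterations
sag = a·(cosh(S/(2a)) − 1) = 49.261436·(cosh(1.229552) − 1) = 42.170767
T_max/T_min = cosh(S/(2a)) = 1.856060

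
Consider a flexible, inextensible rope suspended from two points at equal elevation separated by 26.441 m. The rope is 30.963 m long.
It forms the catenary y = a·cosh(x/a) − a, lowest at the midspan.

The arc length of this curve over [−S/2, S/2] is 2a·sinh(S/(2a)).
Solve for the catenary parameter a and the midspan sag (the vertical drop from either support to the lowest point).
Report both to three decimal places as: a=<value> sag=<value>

seed: a₀ = √(S³/(24(L−S))) = √(26.441³/(24·4.522)) = 13.051064
iter 1: u=1.012983  f(a)=+2.378e-01  f'(a)=-7.667e-01  a ← 13.051064 − (+2.378e-01/-7.667e-01) = 13.361157
iter 2: u=0.989473  f(a)=+8.738e-03  f'(a)=-7.113e-01  a ← 13.361157 − (+8.738e-03/-7.113e-01) = 13.373440
iter 3: u=0.988564  f(a)=+1.280e-05  f'(a)=-7.092e-01  a ← 13.373440 − (+1.280e-05/-7.092e-01) = 13.373458
iter 4: u=0.988563  f(a)=+2.754e-11  f'(a)=-7.092e-01  a ← 13.373458 − (+2.754e-11/-7.092e-01) = 13.373458
iter 5: u=0.988563  f(a)=+0.000e+00  f'(a)=-7.092e-01  a ← 13.373458 − (+0.000e+00/-7.092e-01) = 13.373458
converged: |Δa| < 1e-12 after 5 iterations
sag = a·(cosh(S/(2a)) − 1) = 13.373458·(cosh(0.988563) − 1) = 7.084455
T_max/T_min = cosh(S/(2a)) = 1.529740

a=13.373 sag=7.084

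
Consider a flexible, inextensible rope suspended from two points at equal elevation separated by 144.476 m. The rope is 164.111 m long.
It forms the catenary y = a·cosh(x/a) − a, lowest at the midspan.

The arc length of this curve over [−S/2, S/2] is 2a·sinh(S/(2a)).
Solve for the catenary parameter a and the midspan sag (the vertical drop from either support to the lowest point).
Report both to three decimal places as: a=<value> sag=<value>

a=81.579 sag=34.129

seed: a₀ = √(S³/(24(L−S))) = √(144.476³/(24·19.635)) = 79.996777
iter 1: u=0.903011  f(a)=+8.163e-01  f'(a)=-5.321e-01  a ← 79.996777 − (+8.163e-01/-5.321e-01) = 81.530806
iter 2: u=0.886021  f(a)=+2.407e-02  f'(a)=-5.011e-01  a ← 81.530806 − (+2.407e-02/-5.011e-01) = 81.578838
iter 3: u=0.885499  f(a)=+2.234e-05  f'(a)=-5.002e-01  a ← 81.578838 − (+2.234e-05/-5.002e-01) = 81.578883
iter 4: u=0.885499  f(a)=+1.927e-11  f'(a)=-5.002e-01  a ← 81.578883 − (+1.927e-11/-5.002e-01) = 81.578883
converged: |Δa| < 1e-12 after 4 iterations
sag = a·(cosh(S/(2a)) − 1) = 81.578883·(cosh(0.885499) − 1) = 34.128590
T_max/T_min = cosh(S/(2a)) = 1.418351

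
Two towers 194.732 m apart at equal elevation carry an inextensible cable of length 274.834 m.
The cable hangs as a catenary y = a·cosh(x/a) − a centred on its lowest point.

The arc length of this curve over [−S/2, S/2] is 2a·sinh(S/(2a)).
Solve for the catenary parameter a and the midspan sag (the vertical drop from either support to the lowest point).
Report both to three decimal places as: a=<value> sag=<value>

seed: a₀ = √(S³/(24(L−S))) = √(194.732³/(24·80.102)) = 61.976734
iter 1: u=1.571009  f(a)=+1.049e+01  f'(a)=-3.282e+00  a ← 61.976734 − (+1.049e+01/-3.282e+00) = 65.172004
iter 2: u=1.493985  f(a)=+8.655e-01  f'(a)=-2.760e+00  a ← 65.172004 − (+8.655e-01/-2.760e+00) = 65.485543
iter 3: u=1.486832  f(a)=+7.069e-03  f'(a)=-2.716e+00  a ← 65.485543 − (+7.069e-03/-2.716e+00) = 65.488146
iter 4: u=1.486773  f(a)=+4.800e-07  f'(a)=-2.715e+00  a ← 65.488146 − (+4.800e-07/-2.715e+00) = 65.488147
iter 5: u=1.486773  f(a)=+5.684e-14  f'(a)=-2.715e+00  a ← 65.488147 − (+5.684e-14/-2.715e+00) = 65.488147
converged: |Δa| < 1e-12 after 5 iterations
sag = a·(cosh(S/(2a)) − 1) = 65.488147·(cosh(1.486773) − 1) = 86.735798
T_max/T_min = cosh(S/(2a)) = 2.324450

a=65.488 sag=86.736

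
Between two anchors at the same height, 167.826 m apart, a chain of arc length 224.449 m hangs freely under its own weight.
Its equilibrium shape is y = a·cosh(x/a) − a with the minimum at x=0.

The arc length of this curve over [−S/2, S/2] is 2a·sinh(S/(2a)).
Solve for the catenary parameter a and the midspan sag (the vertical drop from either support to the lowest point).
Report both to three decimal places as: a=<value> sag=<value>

a=61.757 sag=66.338

seed: a₀ = √(S³/(24(L−S))) = √(167.826³/(24·56.623)) = 58.977561
iter 1: u=1.422795  f(a)=+6.015e+00  f'(a)=-2.338e+00  a ← 58.977561 − (+6.015e+00/-2.338e+00) = 61.550390
iter 2: u=1.363322  f(a)=+4.160e-01  f'(a)=-2.025e+00  a ← 61.550390 − (+4.160e-01/-2.025e+00) = 61.755846
iter 3: u=1.358786  f(a)=+2.317e-03  f'(a)=-2.002e+00  a ← 61.755846 − (+2.317e-03/-2.002e+00) = 61.757003
iter 4: u=1.358761  f(a)=+7.273e-08  f'(a)=-2.002e+00  a ← 61.757003 − (+7.273e-08/-2.002e+00) = 61.757003
iter 5: u=1.358761  f(a)=+2.842e-14  f'(a)=-2.002e+00  a ← 61.757003 − (+2.842e-14/-2.002e+00) = 61.757003
converged: |Δa| < 1e-12 after 5 iterations
sag = a·(cosh(S/(2a)) − 1) = 61.757003·(cosh(1.358761) − 1) = 66.337750
T_max/T_min = cosh(S/(2a)) = 2.074174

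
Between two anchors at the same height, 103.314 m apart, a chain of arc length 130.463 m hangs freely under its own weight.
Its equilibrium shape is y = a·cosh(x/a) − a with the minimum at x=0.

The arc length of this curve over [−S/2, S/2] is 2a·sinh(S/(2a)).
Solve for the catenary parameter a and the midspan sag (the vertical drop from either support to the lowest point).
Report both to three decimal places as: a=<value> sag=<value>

a=42.672 sag=35.277

seed: a₀ = √(S³/(24(L−S))) = √(103.314³/(24·27.149)) = 41.139236
iter 1: u=1.255663  f(a)=+2.222e+00  f'(a)=-1.540e+00  a ← 41.139236 − (+2.222e+00/-1.540e+00) = 42.582333
iter 2: u=1.213109  f(a)=+1.223e-01  f'(a)=-1.375e+00  a ← 42.582333 − (+1.223e-01/-1.375e+00) = 42.671288
iter 3: u=1.210580  f(a)=+4.180e-04  f'(a)=-1.365e+00  a ← 42.671288 − (+4.180e-04/-1.365e+00) = 42.671594
iter 4: u=1.210571  f(a)=+4.921e-09  f'(a)=-1.365e+00  a ← 42.671594 − (+4.921e-09/-1.365e+00) = 42.671594
iter 5: u=1.210571  f(a)=-2.842e-14  f'(a)=-1.365e+00  a ← 42.671594 − (-2.842e-14/-1.365e+00) = 42.671594
converged: |Δa| < 1e-12 after 5 iterations
sag = a·(cosh(S/(2a)) − 1) = 42.671594·(cosh(1.210571) − 1) = 35.277194
T_max/T_min = cosh(S/(2a)) = 1.826714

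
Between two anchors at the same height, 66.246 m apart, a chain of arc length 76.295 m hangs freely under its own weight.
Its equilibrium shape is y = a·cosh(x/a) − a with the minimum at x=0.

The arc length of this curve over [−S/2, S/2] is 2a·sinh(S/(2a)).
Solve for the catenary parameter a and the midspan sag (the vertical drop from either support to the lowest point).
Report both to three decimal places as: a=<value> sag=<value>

seed: a₀ = √(S³/(24(L−S))) = √(66.246³/(24·10.049)) = 34.719419
iter 1: u=0.954019  f(a)=+4.673e-01  f'(a)=-6.333e-01  a ← 34.719419 − (+4.673e-01/-6.333e-01) = 35.457371
iter 2: u=0.934164  f(a)=+1.532e-02  f'(a)=-5.924e-01  a ← 35.457371 − (+1.532e-02/-5.924e-01) = 35.483224
iter 3: u=0.933483  f(a)=+1.768e-05  f'(a)=-5.910e-01  a ← 35.483224 − (+1.768e-05/-5.910e-01) = 35.483254
iter 4: u=0.933483  f(a)=+2.365e-11  f'(a)=-5.910e-01  a ← 35.483254 − (+2.365e-11/-5.910e-01) = 35.483254
iter 5: u=0.933483  f(a)=+1.421e-14  f'(a)=-5.910e-01  a ← 35.483254 − (+1.421e-14/-5.910e-01) = 35.483254
converged: |Δa| < 1e-12 after 5 iterations
sag = a·(cosh(S/(2a)) − 1) = 35.483254·(cosh(0.933483) − 1) = 16.615624
T_max/T_min = cosh(S/(2a)) = 1.468267

a=35.483 sag=16.616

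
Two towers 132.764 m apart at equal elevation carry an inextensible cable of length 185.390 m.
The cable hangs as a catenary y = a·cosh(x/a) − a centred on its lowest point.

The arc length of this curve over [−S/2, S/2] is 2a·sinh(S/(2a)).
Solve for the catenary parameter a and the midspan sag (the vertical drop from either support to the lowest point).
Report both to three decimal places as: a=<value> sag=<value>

seed: a₀ = √(S³/(24(L−S))) = √(132.764³/(24·52.626)) = 43.044205
iter 1: u=1.542182  f(a)=+6.624e+00  f'(a)=-3.078e+00  a ← 43.044205 − (+6.624e+00/-3.078e+00) = 45.196118
iter 2: u=1.468754  f(a)=+5.292e-01  f'(a)=-2.605e+00  a ← 45.196118 − (+5.292e-01/-2.605e+00) = 45.399293
iter 3: u=1.462181  f(a)=+4.025e-03  f'(a)=-2.565e+00  a ← 45.399293 − (+4.025e-03/-2.565e+00) = 45.400862
iter 4: u=1.462131  f(a)=+2.367e-07  f'(a)=-2.565e+00  a ← 45.400862 − (+2.367e-07/-2.565e+00) = 45.400862
iter 5: u=1.462131  f(a)=-2.842e-14  f'(a)=-2.565e+00  a ← 45.400862 − (-2.842e-14/-2.565e+00) = 45.400862
converged: |Δa| < 1e-12 after 5 iterations
sag = a·(cosh(S/(2a)) − 1) = 45.400862·(cosh(1.462131) − 1) = 57.815422
T_max/T_min = cosh(S/(2a)) = 2.273443

a=45.401 sag=57.815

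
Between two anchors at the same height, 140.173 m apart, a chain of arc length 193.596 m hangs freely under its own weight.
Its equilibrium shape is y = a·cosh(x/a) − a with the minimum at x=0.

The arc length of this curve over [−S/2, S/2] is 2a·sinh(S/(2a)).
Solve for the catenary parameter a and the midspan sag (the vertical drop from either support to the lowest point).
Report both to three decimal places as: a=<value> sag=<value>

seed: a₀ = √(S³/(24(L−S))) = √(140.173³/(24·53.423)) = 46.347551
iter 1: u=1.512194  f(a)=+6.452e+00  f'(a)=-2.877e+00  a ← 46.347551 − (+6.452e+00/-2.877e+00) = 48.589690
iter 2: u=1.442415  f(a)=+4.977e-01  f'(a)=-2.449e+00  a ← 48.589690 − (+4.977e-01/-2.449e+00) = 48.792910
iter 3: u=1.436407  f(a)=+3.509e-03  f'(a)=-2.415e+00  a ← 48.792910 − (+3.509e-03/-2.415e+00) = 48.794364
iter 4: u=1.436365  f(a)=+1.772e-07  f'(a)=-2.414e+00  a ← 48.794364 − (+1.772e-07/-2.414e+00) = 48.794364
iter 5: u=1.436365  f(a)=+0.000e+00  f'(a)=-2.414e+00  a ← 48.794364 − (+0.000e+00/-2.414e+00) = 48.794364
converged: |Δa| < 1e-12 after 5 iterations
sag = a·(cosh(S/(2a)) − 1) = 48.794364·(cosh(1.436365) − 1) = 59.606479
T_max/T_min = cosh(S/(2a)) = 2.221585

a=48.794 sag=59.606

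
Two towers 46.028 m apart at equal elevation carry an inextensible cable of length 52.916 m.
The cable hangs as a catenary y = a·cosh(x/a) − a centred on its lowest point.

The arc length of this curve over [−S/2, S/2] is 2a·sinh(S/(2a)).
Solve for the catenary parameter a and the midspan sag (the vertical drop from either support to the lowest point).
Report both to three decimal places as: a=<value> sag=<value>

a=24.815 sag=11.459

seed: a₀ = √(S³/(24(L−S))) = √(46.028³/(24·6.888)) = 24.287397
iter 1: u=0.947570  f(a)=+3.159e-01  f'(a)=-6.198e-01  a ← 24.287397 − (+3.159e-01/-6.198e-01) = 24.797123
iter 2: u=0.928092  f(a)=+1.022e-02  f'(a)=-5.803e-01  a ← 24.797123 − (+1.022e-02/-5.803e-01) = 24.814734
iter 3: u=0.927433  f(a)=+1.149e-05  f'(a)=-5.790e-01  a ← 24.814734 − (+1.149e-05/-5.790e-01) = 24.814754
iter 4: u=0.927432  f(a)=+1.454e-11  f'(a)=-5.790e-01  a ← 24.814754 − (+1.454e-11/-5.790e-01) = 24.814754
iter 5: u=0.927432  f(a)=+7.105e-15  f'(a)=-5.790e-01  a ← 24.814754 − (+7.105e-15/-5.790e-01) = 24.814754
converged: |Δa| < 1e-12 after 5 iterations
sag = a·(cosh(S/(2a)) − 1) = 24.814754·(cosh(0.927432) − 1) = 11.459173
T_max/T_min = cosh(S/(2a)) = 1.461789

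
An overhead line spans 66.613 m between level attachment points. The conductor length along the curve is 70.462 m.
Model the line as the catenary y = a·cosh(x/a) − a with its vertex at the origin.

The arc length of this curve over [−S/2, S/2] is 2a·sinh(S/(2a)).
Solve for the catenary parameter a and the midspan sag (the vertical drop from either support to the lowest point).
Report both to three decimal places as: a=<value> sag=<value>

a=57.050 sag=10.002

seed: a₀ = √(S³/(24(L−S))) = √(66.613³/(24·3.849)) = 56.566449
iter 1: u=0.588803  f(a)=+6.727e-02  f'(a)=-1.409e-01  a ← 56.566449 − (+6.727e-02/-1.409e-01) = 57.044026
iter 2: u=0.583874  f(a)=+8.615e-04  f'(a)=-1.373e-01  a ← 57.044026 − (+8.615e-04/-1.373e-01) = 57.050301
iter 3: u=0.583809  f(a)=+1.453e-07  f'(a)=-1.372e-01  a ← 57.050301 − (+1.453e-07/-1.372e-01) = 57.050303
iter 4: u=0.583809  f(a)=+2.842e-14  f'(a)=-1.372e-01  a ← 57.050303 − (+2.842e-14/-1.372e-01) = 57.050303
converged: |Δa| < 1e-12 after 4 iterations
sag = a·(cosh(S/(2a)) − 1) = 57.050303·(cosh(0.583809) − 1) = 10.001620
T_max/T_min = cosh(S/(2a)) = 1.175312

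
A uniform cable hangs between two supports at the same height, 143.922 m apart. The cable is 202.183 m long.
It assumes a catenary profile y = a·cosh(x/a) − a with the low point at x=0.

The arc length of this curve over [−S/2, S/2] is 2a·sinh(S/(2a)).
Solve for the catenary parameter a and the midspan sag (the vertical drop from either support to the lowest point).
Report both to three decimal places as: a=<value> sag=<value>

a=48.752 sag=63.481

seed: a₀ = √(S³/(24(L−S))) = √(143.922³/(24·58.261)) = 46.173861
iter 1: u=1.558479  f(a)=+7.499e+00  f'(a)=-3.192e+00  a ← 46.173861 − (+7.499e+00/-3.192e+00) = 48.522985
iter 2: u=1.483029  f(a)=+6.102e-01  f'(a)=-2.692e+00  a ← 48.522985 − (+6.102e-01/-2.692e+00) = 48.749685
iter 3: u=1.476133  f(a)=+4.833e-03  f'(a)=-2.649e+00  a ← 48.749685 − (+4.833e-03/-2.649e+00) = 48.751509
iter 4: u=1.476077  f(a)=+3.084e-07  f'(a)=-2.649e+00  a ← 48.751509 − (+3.084e-07/-2.649e+00) = 48.751509
iter 5: u=1.476077  f(a)=+2.842e-14  f'(a)=-2.649e+00  a ← 48.751509 − (+2.842e-14/-2.649e+00) = 48.751509
converged: |Δa| < 1e-12 after 5 iterations
sag = a·(cosh(S/(2a)) − 1) = 48.751509·(cosh(1.476077) − 1) = 63.481289
T_max/T_min = cosh(S/(2a)) = 2.302140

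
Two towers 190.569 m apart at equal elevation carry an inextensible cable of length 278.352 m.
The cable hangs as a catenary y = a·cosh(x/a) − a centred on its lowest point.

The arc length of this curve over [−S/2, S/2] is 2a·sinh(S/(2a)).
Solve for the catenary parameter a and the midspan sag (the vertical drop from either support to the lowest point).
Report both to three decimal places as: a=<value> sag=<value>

seed: a₀ = √(S³/(24(L−S))) = √(190.569³/(24·87.783)) = 57.314902
iter 1: u=1.662473  f(a)=+1.296e+01  f'(a)=-3.998e+00  a ← 57.314902 − (+1.296e+01/-3.998e+00) = 60.556835
iter 2: u=1.573472  f(a)=+1.181e+00  f'(a)=-3.300e+00  a ← 60.556835 − (+1.181e+00/-3.300e+00) = 60.914744
iter 3: u=1.564227  f(a)=+1.198e-02  f'(a)=-3.233e+00  a ← 60.914744 − (+1.198e-02/-3.233e+00) = 60.918448
iter 4: u=1.564132  f(a)=+1.259e-06  f'(a)=-3.232e+00  a ← 60.918448 − (+1.259e-06/-3.232e+00) = 60.918449
iter 5: u=1.564132  f(a)=-5.684e-14  f'(a)=-3.232e+00  a ← 60.918449 − (-5.684e-14/-3.232e+00) = 60.918449
converged: |Δa| < 1e-12 after 5 iterations
sag = a·(cosh(S/(2a)) − 1) = 60.918449·(cosh(1.564132) − 1) = 91.005928
T_max/T_min = cosh(S/(2a)) = 2.493898

a=60.918 sag=91.006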